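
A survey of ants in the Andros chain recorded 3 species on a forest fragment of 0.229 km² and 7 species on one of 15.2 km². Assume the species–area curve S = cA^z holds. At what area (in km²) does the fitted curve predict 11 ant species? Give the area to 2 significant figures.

140 km²

z = ln(7/3) / ln(15.2/0.229) = 0.8473 / 4.1953 = 0.2020
c = 3 / 0.229^0.2020 = 3 / 0.7425 = 4.04
A = (11/4.04)^(1/0.2020) ⇒ ln A = ln(2.723)/0.2020 = 4.9593
A = e^4.9593 ≈ 142.5 km²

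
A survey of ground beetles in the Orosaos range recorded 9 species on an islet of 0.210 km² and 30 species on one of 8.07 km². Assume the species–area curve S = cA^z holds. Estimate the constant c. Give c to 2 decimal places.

z = ln(S₂/S₁) / ln(A₂/A₁) = ln(30/9) / ln(8.07/0.21) = 1.2040 / 3.6488 = 0.3300
c = S₁ / A₁^z = 9 / 0.21^0.3300 = 9 / 0.5975 = 15.06

15.06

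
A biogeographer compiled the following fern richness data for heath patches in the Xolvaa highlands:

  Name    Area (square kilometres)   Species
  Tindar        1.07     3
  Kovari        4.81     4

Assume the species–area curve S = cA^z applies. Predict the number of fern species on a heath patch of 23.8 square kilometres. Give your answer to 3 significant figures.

z = ln(4/3) / ln(4.81/1.07) = 0.2877 / 1.5030 = 0.1914
c = 3 / 1.07^0.1914 = 3 / 1.013 = 2.961
S₃ = 2.961 × 23.8^0.1914 = 2.961 × 1.834 ≈ 5.432

5.43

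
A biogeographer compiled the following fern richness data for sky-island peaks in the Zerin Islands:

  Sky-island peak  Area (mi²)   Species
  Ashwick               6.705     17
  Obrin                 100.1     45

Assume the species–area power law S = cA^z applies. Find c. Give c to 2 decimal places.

z = ln(S₂/S₁) / ln(A₂/A₁) = ln(45/17) / ln(100.1/6.705) = 0.9734 / 2.7033 = 0.3601
c = S₁ / A₁^z = 17 / 6.705^0.3601 = 17 / 1.984 = 8.568

8.57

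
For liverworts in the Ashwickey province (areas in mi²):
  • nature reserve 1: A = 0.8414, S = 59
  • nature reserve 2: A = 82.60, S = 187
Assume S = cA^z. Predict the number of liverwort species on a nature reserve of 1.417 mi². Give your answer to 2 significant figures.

z = ln(187/59) / ln(82.6/0.8414) = 1.1536 / 4.5867 = 0.2515
c = 59 / 0.8414^0.2515 = 59 / 0.9575 = 61.62
S₃ = 61.62 × 1.417^0.2515 = 61.62 × 1.092 ≈ 67.26

67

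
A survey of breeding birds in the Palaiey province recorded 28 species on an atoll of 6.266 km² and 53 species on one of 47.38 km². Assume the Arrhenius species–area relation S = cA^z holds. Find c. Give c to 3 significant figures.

z = ln(S₂/S₁) / ln(A₂/A₁) = ln(53/28) / ln(47.38/6.266) = 0.6381 / 2.0231 = 0.3154
c = S₁ / A₁^z = 28 / 6.266^0.3154 = 28 / 1.784 = 15.7

15.7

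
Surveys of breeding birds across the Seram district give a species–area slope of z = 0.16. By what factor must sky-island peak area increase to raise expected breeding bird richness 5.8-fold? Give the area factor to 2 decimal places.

59077.89

(A₂/A₁)^0.16 = 5.8, so A₂/A₁ = 5.8^(1/0.16) = 5.8^6.25
ln(A₂/A₁) = ln 5.8 / 0.16 = 1.7579 / 0.16 = 10.9866
A₂/A₁ = e^10.9866 ≈ 59078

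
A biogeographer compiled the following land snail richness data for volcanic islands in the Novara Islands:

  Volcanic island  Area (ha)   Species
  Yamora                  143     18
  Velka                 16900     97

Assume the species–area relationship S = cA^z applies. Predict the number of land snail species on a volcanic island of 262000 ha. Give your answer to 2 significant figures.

260

z = ln(97/18) / ln(16900/143) = 1.6843 / 4.7722 = 0.3529
c = 18 / 143^0.3529 = 18 / 5.764 = 3.123
S₃ = 3.123 × 262000^0.3529 = 3.123 × 81.73 ≈ 255.2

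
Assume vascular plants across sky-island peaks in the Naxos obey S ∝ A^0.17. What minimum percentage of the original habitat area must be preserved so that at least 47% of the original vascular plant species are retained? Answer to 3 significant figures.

1.18%

Need (A_new/A_old)^0.17 = 0.47, so A_new/A_old = 0.47^(1/0.17) = 0.47^5.882
ln(A_new/A_old) = ln 0.47 / 0.17 = -0.7550 / 0.17 = -4.4413
A_new/A_old = e^-4.4413 ≈ 0.01178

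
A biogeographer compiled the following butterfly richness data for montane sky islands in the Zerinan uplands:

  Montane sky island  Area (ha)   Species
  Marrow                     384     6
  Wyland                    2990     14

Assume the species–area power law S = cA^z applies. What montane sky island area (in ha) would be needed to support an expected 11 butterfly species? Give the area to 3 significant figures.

z = ln(14/6) / ln(2990/384) = 0.8473 / 2.0524 = 0.4128
c = 6 / 384^0.4128 = 6 / 11.67 = 0.5143
A = (11/0.5143)^(1/0.4128) ⇒ ln A = ln(21.39)/0.4128 = 7.4189
A = e^7.4189 ≈ 1667 ha

1670 ha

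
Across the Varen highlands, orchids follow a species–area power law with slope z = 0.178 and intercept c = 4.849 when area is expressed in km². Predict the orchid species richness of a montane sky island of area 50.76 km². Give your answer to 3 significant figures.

9.76

S = 4.849 × 50.76^0.178
ln S = ln 4.849 + 0.178 × ln 50.76 = 1.5788 + 0.178 × 3.9271 = 2.2778
S = e^2.2778 ≈ 9.755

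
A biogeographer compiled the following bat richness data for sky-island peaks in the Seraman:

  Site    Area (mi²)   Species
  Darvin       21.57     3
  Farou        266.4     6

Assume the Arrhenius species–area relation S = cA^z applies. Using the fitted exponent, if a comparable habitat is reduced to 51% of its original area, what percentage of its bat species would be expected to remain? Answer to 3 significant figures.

z = ln(6/3) / ln(266.4/21.57) = 0.6931 / 2.5137 = 0.2757
S_new/S_old = (A_new/A_old)^z = 0.51^0.2757 = exp(0.2757 × -0.6733) = 0.8305

83.1%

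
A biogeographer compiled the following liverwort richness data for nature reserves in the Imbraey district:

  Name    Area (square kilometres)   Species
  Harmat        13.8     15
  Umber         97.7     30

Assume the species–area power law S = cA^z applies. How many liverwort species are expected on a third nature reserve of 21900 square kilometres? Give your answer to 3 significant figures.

z = ln(30/15) / ln(97.7/13.8) = 0.6931 / 1.9572 = 0.3541
c = 15 / 13.8^0.3541 = 15 / 2.533 = 5.921
S₃ = 5.921 × 21900^0.3541 = 5.921 × 34.45 ≈ 204

204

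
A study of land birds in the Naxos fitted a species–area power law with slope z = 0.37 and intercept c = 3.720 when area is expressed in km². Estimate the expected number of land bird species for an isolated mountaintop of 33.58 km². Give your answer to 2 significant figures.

S = 3.72 × 33.58^0.37
ln S = ln 3.72 + 0.37 × ln 33.58 = 1.3137 + 0.37 × 3.5139 = 2.6139
S = e^2.6139 ≈ 13.65

14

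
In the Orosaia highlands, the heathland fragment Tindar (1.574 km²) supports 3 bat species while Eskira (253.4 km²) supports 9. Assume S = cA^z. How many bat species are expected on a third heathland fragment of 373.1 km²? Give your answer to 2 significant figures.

z = ln(9/3) / ln(253.4/1.574) = 1.0986 / 5.0813 = 0.2162
c = 3 / 1.574^0.2162 = 3 / 1.103 = 2.72
S₃ = 2.72 × 373.1^0.2162 = 2.72 × 3.598 ≈ 9.785

9.8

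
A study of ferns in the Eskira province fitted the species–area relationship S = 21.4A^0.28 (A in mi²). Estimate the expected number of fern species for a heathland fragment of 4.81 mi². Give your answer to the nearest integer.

S = 21.4 × 4.81^0.28
ln S = ln 21.4 + 0.28 × ln 4.81 = 3.0634 + 0.28 × 1.5707 = 3.5032
S = e^3.5032 ≈ 33.22

33 species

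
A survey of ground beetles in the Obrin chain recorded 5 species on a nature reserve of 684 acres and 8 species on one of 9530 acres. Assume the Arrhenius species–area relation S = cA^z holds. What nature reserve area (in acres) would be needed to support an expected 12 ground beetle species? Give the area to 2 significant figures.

92000 acres

z = ln(8/5) / ln(9530/684) = 0.4700 / 2.6342 = 0.1784
c = 5 / 684^0.1784 = 5 / 3.205 = 1.56
A = (12/1.56)^(1/0.1784) ⇒ ln A = ln(7.692)/0.1784 = 11.4347
A = e^11.4347 ≈ 92478 acres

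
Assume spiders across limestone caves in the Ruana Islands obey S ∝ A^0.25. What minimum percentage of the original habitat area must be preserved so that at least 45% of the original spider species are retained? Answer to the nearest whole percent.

Need (A_new/A_old)^0.25 = 0.45, so A_new/A_old = 0.45^(1/0.25) = 0.45^4
ln(A_new/A_old) = ln 0.45 / 0.25 = -0.7985 / 0.25 = -3.1940
A_new/A_old = e^-3.1940 ≈ 0.04101

4%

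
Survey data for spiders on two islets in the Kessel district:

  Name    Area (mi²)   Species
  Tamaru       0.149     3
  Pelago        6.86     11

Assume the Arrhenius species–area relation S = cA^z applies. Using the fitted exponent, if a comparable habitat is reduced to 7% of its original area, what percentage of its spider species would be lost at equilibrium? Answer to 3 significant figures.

59.4%

z = ln(11/3) / ln(6.86/0.149) = 1.2993 / 3.8295 = 0.3393
S_new/S_old = (A_new/A_old)^z = 0.07^0.3393 = exp(0.3393 × -2.6593) = 0.4057
Fraction lost = 1 − 0.4057 = 0.5943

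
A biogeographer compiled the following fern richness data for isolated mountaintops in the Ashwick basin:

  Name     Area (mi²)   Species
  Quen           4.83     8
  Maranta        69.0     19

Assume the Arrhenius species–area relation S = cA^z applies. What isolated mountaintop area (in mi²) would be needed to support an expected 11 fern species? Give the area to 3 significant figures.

z = ln(19/8) / ln(69/4.83) = 0.8650 / 2.6593 = 0.3253
c = 8 / 4.83^0.3253 = 8 / 1.669 = 4.793
A = (11/4.793)^(1/0.3253) ⇒ ln A = ln(2.295)/0.3253 = 2.5539
A = e^2.5539 ≈ 12.86 mi²

12.9 mi²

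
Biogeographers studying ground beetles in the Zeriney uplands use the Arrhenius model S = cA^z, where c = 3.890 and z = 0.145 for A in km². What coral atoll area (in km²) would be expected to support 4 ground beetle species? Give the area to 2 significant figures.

1.2 km²

4 = 3.89 × A^0.145  ⇒  A^0.145 = 4/3.89 = 1.028
ln A = ln(1.028) / 0.145 = 0.0279 / 0.145 = 0.1923
A = e^0.1923 ≈ 1.212 km²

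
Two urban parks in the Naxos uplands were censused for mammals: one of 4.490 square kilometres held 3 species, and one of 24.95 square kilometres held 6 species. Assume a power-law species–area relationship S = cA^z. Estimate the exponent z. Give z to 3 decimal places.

0.404

Taking logs: ln S = ln c + z ln A, so z = (ln S₂ − ln S₁)/(ln A₂ − ln A₁).
z = ln(6/3) / ln(24.95/4.49) = ln(2) / ln(5.557) = 0.6931 / 1.7150 = 0.4042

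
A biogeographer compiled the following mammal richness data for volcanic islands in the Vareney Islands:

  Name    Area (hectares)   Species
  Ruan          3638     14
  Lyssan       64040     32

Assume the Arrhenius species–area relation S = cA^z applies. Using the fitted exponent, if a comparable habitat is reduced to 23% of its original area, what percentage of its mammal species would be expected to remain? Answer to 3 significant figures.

65.5%

z = ln(32/14) / ln(64040/3638) = 0.8267 / 2.8681 = 0.2882
S_new/S_old = (A_new/A_old)^z = 0.23^0.2882 = exp(0.2882 × -1.4697) = 0.6547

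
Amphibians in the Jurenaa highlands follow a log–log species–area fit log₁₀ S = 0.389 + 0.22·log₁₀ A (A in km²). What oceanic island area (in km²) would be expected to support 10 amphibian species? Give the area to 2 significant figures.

10 = 2.449 × A^0.22  ⇒  A^0.22 = 10/2.449 = 4.083
ln A = ln(4.083) / 0.22 = 1.4069 / 0.22 = 6.3949
A = e^6.3949 ≈ 598.8 km²

600 km²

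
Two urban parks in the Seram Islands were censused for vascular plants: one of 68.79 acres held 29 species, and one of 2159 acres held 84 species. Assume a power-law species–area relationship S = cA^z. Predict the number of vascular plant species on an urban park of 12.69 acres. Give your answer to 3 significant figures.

z = ln(84/29) / ln(2159/68.79) = 1.0635 / 3.4463 = 0.3086
c = 29 / 68.79^0.3086 = 29 / 3.69 = 7.859
S₃ = 7.859 × 12.69^0.3086 = 7.859 × 2.19 ≈ 17.21

17.2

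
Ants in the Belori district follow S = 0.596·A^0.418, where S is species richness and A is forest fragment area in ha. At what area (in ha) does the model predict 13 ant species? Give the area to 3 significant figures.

1590 ha

13 = 0.596 × A^0.418  ⇒  A^0.418 = 13/0.596 = 21.81
ln A = ln(21.81) / 0.418 = 3.0825 / 0.418 = 7.3743
A = e^7.3743 ≈ 1595 ha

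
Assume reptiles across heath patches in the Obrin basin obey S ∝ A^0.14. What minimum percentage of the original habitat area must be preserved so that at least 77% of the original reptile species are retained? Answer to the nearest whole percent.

15%

Need (A_new/A_old)^0.14 = 0.77, so A_new/A_old = 0.77^(1/0.14) = 0.77^7.143
ln(A_new/A_old) = ln 0.77 / 0.14 = -0.2614 / 0.14 = -1.8669
A_new/A_old = e^-1.8669 ≈ 0.1546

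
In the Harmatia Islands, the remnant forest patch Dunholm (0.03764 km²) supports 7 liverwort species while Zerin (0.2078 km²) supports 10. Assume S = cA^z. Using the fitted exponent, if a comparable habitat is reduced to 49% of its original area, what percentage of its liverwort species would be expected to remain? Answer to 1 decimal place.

86.2%

z = ln(10/7) / ln(0.2078/0.03764) = 0.3567 / 1.7085 = 0.2088
S_new/S_old = (A_new/A_old)^z = 0.49^0.2088 = exp(0.2088 × -0.7133) = 0.8616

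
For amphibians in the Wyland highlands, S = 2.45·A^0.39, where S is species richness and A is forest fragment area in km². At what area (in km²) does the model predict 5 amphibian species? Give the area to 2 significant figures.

5 = 2.45 × A^0.39  ⇒  A^0.39 = 5/2.45 = 2.041
ln A = ln(2.041) / 0.39 = 0.7133 / 0.39 = 1.8291
A = e^1.8291 ≈ 6.228 km²

6.2 km²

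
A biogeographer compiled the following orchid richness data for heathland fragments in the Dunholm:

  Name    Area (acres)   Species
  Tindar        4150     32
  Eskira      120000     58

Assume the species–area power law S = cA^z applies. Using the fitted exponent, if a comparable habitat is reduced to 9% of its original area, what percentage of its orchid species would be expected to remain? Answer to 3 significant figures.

65.3%

z = ln(58/32) / ln(120000/4150) = 0.5947 / 3.3644 = 0.1768
S_new/S_old = (A_new/A_old)^z = 0.09^0.1768 = exp(0.1768 × -2.4079) = 0.6534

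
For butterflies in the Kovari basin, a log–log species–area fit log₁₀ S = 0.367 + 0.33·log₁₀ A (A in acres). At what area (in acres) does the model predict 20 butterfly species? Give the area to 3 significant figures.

20 = 2.328 × A^0.33  ⇒  A^0.33 = 20/2.328 = 8.591
ln A = ln(8.591) / 0.33 = 2.1507 / 0.33 = 6.5172
A = e^6.5172 ≈ 676.7 acres

677 acres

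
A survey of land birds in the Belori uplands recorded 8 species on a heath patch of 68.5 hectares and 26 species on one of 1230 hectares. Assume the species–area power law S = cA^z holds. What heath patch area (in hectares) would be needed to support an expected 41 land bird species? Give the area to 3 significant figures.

z = ln(26/8) / ln(1230/68.5) = 1.1787 / 2.8879 = 0.4081
c = 8 / 68.5^0.4081 = 8 / 5.613 = 1.425
A = (41/1.425)^(1/0.4081) ⇒ ln A = ln(28.77)/0.4081 = 8.2308
A = e^8.2308 ≈ 3755 hectares

3750 hectares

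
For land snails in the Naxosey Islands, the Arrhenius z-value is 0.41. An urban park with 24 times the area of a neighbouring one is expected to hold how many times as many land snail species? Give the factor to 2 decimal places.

S₂/S₁ = (A₂/A₁)^z = 24^0.41
ln(S₂/S₁) = 0.41 × ln 24 = 0.41 × 3.1781 = 1.3030
S₂/S₁ = e^1.3030 ≈ 3.68

3.68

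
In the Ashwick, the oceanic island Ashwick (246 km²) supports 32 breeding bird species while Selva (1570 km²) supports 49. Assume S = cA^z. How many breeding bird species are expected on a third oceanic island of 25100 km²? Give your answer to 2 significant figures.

93

z = ln(49/32) / ln(1570/246) = 0.4261 / 1.8535 = 0.2299
c = 32 / 246^0.2299 = 32 / 3.545 = 9.026
S₃ = 9.026 × 25100^0.2299 = 9.026 × 10.27 ≈ 92.67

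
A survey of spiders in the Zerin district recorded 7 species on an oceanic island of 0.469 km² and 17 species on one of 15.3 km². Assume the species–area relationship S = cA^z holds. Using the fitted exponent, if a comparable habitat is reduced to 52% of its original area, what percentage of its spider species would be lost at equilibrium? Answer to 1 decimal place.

15.3%

z = ln(17/7) / ln(15.3/0.469) = 0.8873 / 3.4850 = 0.2546
S_new/S_old = (A_new/A_old)^z = 0.52^0.2546 = exp(0.2546 × -0.6539) = 0.8466
Fraction lost = 1 − 0.8466 = 0.1534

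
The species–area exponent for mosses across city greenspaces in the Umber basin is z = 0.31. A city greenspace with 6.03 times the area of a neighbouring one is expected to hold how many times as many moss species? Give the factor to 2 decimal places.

S₂/S₁ = (A₂/A₁)^z = 6.03^0.31
ln(S₂/S₁) = 0.31 × ln 6.03 = 0.31 × 1.7967 = 0.5570
S₂/S₁ = e^0.5570 ≈ 1.745

1.75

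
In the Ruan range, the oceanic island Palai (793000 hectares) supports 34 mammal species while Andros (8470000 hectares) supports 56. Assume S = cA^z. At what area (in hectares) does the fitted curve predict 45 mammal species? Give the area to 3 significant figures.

3000000 hectares

z = ln(56/34) / ln(8470000/793000) = 0.4990 / 2.3685 = 0.2107
c = 34 / 793000^0.2107 = 34 / 17.49 = 1.944
A = (45/1.944)^(1/0.2107) ⇒ ln A = ln(23.15)/0.2107 = 14.9140
A = e^14.9140 ≈ 2999728 hectares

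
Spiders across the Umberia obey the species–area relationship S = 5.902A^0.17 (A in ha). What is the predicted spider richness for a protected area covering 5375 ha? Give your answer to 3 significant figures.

S = 5.902 × 5375^0.17 = 5.902 × 4.307 ≈ 25.42

25.4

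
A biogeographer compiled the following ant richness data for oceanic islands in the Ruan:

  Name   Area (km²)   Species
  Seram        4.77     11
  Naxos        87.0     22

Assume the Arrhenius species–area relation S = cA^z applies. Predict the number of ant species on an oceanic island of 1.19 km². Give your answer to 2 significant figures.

7.9

z = ln(22/11) / ln(87/4.77) = 0.6931 / 2.9036 = 0.2387
c = 11 / 4.77^0.2387 = 11 / 1.452 = 7.576
S₃ = 7.576 × 1.19^0.2387 = 7.576 × 1.042 ≈ 7.897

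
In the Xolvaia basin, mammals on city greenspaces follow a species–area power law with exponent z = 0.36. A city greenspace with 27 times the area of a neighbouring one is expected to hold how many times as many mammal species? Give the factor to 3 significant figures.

3.28

S₂/S₁ = (A₂/A₁)^z = 27^0.36
ln(S₂/S₁) = 0.36 × ln 27 = 0.36 × 3.2958 = 1.1865
S₂/S₁ = e^1.1865 ≈ 3.276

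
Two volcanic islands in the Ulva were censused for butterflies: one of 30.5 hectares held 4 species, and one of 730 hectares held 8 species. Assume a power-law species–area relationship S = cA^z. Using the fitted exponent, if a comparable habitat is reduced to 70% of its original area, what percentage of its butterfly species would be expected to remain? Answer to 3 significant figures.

z = ln(8/4) / ln(730/30.5) = 0.6931 / 3.1753 = 0.2183
S_new/S_old = (A_new/A_old)^z = 0.7^0.2183 = exp(0.2183 × -0.3567) = 0.9251

92.5%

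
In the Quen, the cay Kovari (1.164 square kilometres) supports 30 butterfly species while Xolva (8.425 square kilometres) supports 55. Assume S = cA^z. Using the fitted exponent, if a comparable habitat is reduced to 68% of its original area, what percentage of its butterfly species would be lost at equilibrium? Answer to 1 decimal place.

z = ln(55/30) / ln(8.425/1.164) = 0.6061 / 1.9793 = 0.3062
S_new/S_old = (A_new/A_old)^z = 0.68^0.3062 = exp(0.3062 × -0.3857) = 0.8886
Fraction lost = 1 − 0.8886 = 0.1114

11.1%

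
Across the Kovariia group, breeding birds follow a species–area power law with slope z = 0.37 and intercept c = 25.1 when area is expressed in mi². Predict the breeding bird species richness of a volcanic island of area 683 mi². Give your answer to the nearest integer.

281

S = 25.1 × 683^0.37
ln S = ln 25.1 + 0.37 × ln 683 = 3.2229 + 0.37 × 6.5265 = 5.6377
S = e^5.6377 ≈ 280.8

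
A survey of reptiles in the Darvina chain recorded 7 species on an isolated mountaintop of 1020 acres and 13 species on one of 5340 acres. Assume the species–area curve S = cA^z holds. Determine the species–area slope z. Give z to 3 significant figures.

0.374

Taking logs: ln S = ln c + z ln A, so z = (ln S₂ − ln S₁)/(ln A₂ − ln A₁).
z = ln(13/7) / ln(5340/1020) = ln(1.857) / ln(5.235) = 0.6190 / 1.6554 = 0.3739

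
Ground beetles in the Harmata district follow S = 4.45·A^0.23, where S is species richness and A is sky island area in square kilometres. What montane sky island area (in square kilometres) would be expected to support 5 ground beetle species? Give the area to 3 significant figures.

1.66 square kilometres

5 = 4.45 × A^0.23  ⇒  A^0.23 = 5/4.45 = 1.124
ln A = ln(1.124) / 0.23 = 0.1165 / 0.23 = 0.5067
A = e^0.5067 ≈ 1.66 square kilometres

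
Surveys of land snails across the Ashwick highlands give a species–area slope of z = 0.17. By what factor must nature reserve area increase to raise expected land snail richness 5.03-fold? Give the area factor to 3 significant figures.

(A₂/A₁)^0.17 = 5.03, so A₂/A₁ = 5.03^(1/0.17) = 5.03^5.882
ln(A₂/A₁) = ln 5.03 / 0.17 = 1.6154 / 0.17 = 9.5025
A₂/A₁ = e^9.5025 ≈ 13393

13400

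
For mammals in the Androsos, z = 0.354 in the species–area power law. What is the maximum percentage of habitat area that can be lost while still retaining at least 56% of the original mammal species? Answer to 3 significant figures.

80.6%

Need (A_new/A_old)^0.354 = 0.56, so A_new/A_old = 0.56^(1/0.354) = 0.56^2.825
ln(A_new/A_old) = ln 0.56 / 0.354 = -0.5798 / 0.354 = -1.6379
A_new/A_old = e^-1.6379 ≈ 0.1944
Fraction that can be lost = 1 − 0.1944 = 0.8056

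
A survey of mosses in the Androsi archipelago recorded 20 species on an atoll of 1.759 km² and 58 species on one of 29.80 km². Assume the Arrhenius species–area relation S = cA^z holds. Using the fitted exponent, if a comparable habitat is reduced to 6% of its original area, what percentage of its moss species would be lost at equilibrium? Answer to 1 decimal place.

65.3%

z = ln(58/20) / ln(29.8/1.759) = 1.0647 / 2.8298 = 0.3763
S_new/S_old = (A_new/A_old)^z = 0.06^0.3763 = exp(0.3763 × -2.8134) = 0.347
Fraction lost = 1 − 0.347 = 0.653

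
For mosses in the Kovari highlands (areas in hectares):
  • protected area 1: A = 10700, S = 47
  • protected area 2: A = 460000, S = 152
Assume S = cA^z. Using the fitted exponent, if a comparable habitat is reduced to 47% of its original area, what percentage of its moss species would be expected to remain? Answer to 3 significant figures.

z = ln(152/47) / ln(460000/10700) = 1.1737 / 3.7610 = 0.3121
S_new/S_old = (A_new/A_old)^z = 0.47^0.3121 = exp(0.3121 × -0.7550) = 0.7901

79.0%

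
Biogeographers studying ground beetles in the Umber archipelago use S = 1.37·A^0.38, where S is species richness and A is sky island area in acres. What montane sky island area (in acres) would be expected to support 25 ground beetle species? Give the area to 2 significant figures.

2100 acres

25 = 1.37 × A^0.38  ⇒  A^0.38 = 25/1.37 = 18.25
ln A = ln(18.25) / 0.38 = 2.9041 / 0.38 = 7.6423
A = e^7.6423 ≈ 2084 acres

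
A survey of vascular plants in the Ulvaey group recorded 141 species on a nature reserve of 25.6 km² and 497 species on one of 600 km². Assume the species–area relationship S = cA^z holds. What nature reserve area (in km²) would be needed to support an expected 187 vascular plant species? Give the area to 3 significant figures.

z = ln(497/141) / ln(600/25.6) = 1.2598 / 3.1543 = 0.3994
c = 141 / 25.6^0.3994 = 141 / 3.651 = 38.62
A = (187/38.62)^(1/0.3994) ⇒ ln A = ln(4.842)/0.3994 = 3.9495
A = e^3.9495 ≈ 51.91 km²

51.9 km²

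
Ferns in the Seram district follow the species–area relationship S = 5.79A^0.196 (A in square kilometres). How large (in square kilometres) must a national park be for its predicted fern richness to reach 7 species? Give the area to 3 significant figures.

7 = 5.79 × A^0.196  ⇒  A^0.196 = 7/5.79 = 1.209
ln A = ln(1.209) / 0.196 = 0.1898 / 0.196 = 0.9683
A = e^0.9683 ≈ 2.633 square kilometres

2.63 square kilometres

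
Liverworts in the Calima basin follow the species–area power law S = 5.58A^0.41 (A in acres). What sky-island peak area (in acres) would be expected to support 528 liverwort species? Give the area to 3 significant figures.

528 = 5.58 × A^0.41  ⇒  A^0.41 = 528/5.58 = 94.62
ln A = ln(94.62) / 0.41 = 4.5499 / 0.41 = 11.0973
A = e^11.0973 ≈ 65995 acres

66000 acres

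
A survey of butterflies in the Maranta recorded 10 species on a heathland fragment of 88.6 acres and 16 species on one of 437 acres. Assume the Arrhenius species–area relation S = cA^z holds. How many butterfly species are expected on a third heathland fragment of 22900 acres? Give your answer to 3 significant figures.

51.3

z = ln(16/10) / ln(437/88.6) = 0.4700 / 1.5958 = 0.2945
c = 10 / 88.6^0.2945 = 10 / 3.746 = 2.67
S₃ = 2.67 × 22900^0.2945 = 2.67 × 19.23 ≈ 51.35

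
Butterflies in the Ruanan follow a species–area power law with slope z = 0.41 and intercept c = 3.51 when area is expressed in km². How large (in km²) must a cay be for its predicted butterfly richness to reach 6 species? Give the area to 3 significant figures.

6 = 3.51 × A^0.41  ⇒  A^0.41 = 6/3.51 = 1.709
ln A = ln(1.709) / 0.41 = 0.5361 / 0.41 = 1.3077
A = e^1.3077 ≈ 3.698 km²

3.70 km²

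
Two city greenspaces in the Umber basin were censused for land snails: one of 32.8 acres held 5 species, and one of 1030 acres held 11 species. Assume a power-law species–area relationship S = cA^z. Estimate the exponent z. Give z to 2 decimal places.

0.23

Taking logs: ln S = ln c + z ln A, so z = (ln S₂ − ln S₁)/(ln A₂ − ln A₁).
z = ln(11/5) / ln(1030/32.8) = ln(2.2) / ln(31.4) = 0.7885 / 3.4469 = 0.2287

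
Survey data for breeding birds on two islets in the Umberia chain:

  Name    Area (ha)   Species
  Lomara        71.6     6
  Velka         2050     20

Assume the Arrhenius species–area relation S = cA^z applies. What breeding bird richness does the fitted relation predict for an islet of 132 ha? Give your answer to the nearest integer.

z = ln(20/6) / ln(2050/71.6) = 1.2040 / 3.3545 = 0.3589
c = 6 / 71.6^0.3589 = 6 / 4.632 = 1.295
S₃ = 1.295 × 132^0.3589 = 1.295 × 5.769 ≈ 7.473

7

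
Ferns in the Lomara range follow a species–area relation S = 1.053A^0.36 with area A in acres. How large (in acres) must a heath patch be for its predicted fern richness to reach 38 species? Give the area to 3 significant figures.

21200 acres

38 = 1.053 × A^0.36  ⇒  A^0.36 = 38/1.053 = 36.09
ln A = ln(36.09) / 0.36 = 3.5859 / 0.36 = 9.9610
A = e^9.9610 ≈ 21183 acres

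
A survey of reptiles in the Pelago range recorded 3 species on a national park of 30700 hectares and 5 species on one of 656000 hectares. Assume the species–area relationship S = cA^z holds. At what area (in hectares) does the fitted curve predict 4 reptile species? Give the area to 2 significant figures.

170000 hectares

z = ln(5/3) / ln(656000/30700) = 0.5108 / 3.0619 = 0.1668
c = 3 / 30700^0.1668 = 3 / 5.605 = 0.5352
A = (4/0.5352)^(1/0.1668) ⇒ ln A = ln(7.474)/0.1668 = 12.0564
A = e^12.0564 ≈ 172196 hectares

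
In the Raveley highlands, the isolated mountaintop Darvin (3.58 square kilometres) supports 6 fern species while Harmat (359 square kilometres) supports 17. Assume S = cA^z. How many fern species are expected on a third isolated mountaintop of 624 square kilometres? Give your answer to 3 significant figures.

19.3

z = ln(17/6) / ln(359/3.58) = 1.0415 / 4.6080 = 0.2260
c = 6 / 3.58^0.2260 = 6 / 1.334 = 4.497
S₃ = 4.497 × 624^0.2260 = 4.497 × 4.283 ≈ 19.26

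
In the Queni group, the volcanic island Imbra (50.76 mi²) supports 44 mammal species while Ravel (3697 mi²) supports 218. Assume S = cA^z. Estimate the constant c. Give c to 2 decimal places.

z = ln(S₂/S₁) / ln(A₂/A₁) = ln(218/44) / ln(3697/50.76) = 1.6003 / 4.2882 = 0.3732
c = S₁ / A₁^z = 44 / 50.76^0.3732 = 44 / 4.33 = 10.16

10.16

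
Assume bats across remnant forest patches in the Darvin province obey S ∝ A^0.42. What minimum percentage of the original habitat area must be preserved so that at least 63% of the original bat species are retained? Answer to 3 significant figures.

Need (A_new/A_old)^0.42 = 0.63, so A_new/A_old = 0.63^(1/0.42) = 0.63^2.381
ln(A_new/A_old) = ln 0.63 / 0.42 = -0.4620 / 0.42 = -1.1001
A_new/A_old = e^-1.1001 ≈ 0.3328

33.3%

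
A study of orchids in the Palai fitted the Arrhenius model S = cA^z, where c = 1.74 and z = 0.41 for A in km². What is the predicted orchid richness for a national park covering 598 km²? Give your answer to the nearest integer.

S = 1.74 × 598^0.41
ln S = ln 1.74 + 0.41 × ln 598 = 0.5539 + 0.41 × 6.3936 = 3.1753
S = e^3.1753 ≈ 23.93

24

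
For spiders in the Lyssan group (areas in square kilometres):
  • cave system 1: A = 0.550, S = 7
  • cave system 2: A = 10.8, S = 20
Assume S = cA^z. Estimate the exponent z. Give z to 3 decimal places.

0.353

Taking logs: ln S = ln c + z ln A, so z = (ln S₂ − ln S₁)/(ln A₂ − ln A₁).
z = ln(20/7) / ln(10.8/0.55) = ln(2.857) / ln(19.64) = 1.0498 / 2.9774 = 0.3526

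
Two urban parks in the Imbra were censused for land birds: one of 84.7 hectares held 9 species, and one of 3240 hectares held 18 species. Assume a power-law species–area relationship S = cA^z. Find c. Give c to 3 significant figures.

z = ln(S₂/S₁) / ln(A₂/A₁) = ln(18/9) / ln(3240/84.7) = 0.6931 / 3.6442 = 0.1902
c = S₁ / A₁^z = 9 / 84.7^0.1902 = 9 / 2.326 = 3.869

3.87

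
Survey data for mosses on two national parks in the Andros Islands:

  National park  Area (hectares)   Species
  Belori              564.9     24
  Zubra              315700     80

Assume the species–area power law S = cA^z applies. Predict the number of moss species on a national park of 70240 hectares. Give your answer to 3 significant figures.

60.1

z = ln(80/24) / ln(315700/564.9) = 1.2040 / 6.3259 = 0.1903
c = 24 / 564.9^0.1903 = 24 / 3.34 = 7.185
S₃ = 7.185 × 70240^0.1903 = 7.185 × 8.364 ≈ 60.1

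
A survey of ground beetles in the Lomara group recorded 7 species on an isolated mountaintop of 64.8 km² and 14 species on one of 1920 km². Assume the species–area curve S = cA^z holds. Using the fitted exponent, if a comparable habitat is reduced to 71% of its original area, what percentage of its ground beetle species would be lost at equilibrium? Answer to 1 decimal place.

z = ln(14/7) / ln(1920/64.8) = 0.6931 / 3.3888 = 0.2045
S_new/S_old = (A_new/A_old)^z = 0.71^0.2045 = exp(0.2045 × -0.3425) = 0.9323
Fraction lost = 1 − 0.9323 = 0.06766

6.8%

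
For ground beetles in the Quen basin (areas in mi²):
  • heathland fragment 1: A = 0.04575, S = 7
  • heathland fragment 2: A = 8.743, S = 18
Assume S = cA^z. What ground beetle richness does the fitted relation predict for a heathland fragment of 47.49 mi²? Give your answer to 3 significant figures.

24.4

z = ln(18/7) / ln(8.743/0.04575) = 0.9445 / 5.2528 = 0.1798
c = 7 / 0.04575^0.1798 = 7 / 0.5743 = 12.19
S₃ = 12.19 × 47.49^0.1798 = 12.19 × 2.002 ≈ 24.4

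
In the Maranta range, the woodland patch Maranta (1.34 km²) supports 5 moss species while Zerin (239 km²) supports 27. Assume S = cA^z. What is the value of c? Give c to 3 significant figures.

4.55

z = ln(S₂/S₁) / ln(A₂/A₁) = ln(27/5) / ln(239/1.34) = 1.6864 / 5.1838 = 0.3253
c = S₁ / A₁^z = 5 / 1.34^0.3253 = 5 / 1.1 = 4.546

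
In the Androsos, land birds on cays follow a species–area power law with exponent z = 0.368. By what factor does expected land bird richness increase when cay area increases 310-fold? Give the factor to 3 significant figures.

S₂/S₁ = (A₂/A₁)^z = 310^0.368
ln(S₂/S₁) = 0.368 × ln 310 = 0.368 × 5.7366 = 2.1111
S₂/S₁ = e^2.1111 ≈ 8.257

8.26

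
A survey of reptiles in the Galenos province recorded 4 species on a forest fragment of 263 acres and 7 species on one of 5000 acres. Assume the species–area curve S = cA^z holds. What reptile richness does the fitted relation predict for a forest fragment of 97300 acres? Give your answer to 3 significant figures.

12.3

z = ln(7/4) / ln(5000/263) = 0.5596 / 2.9450 = 0.1900
c = 4 / 263^0.1900 = 4 / 2.883 = 1.387
S₃ = 1.387 × 97300^0.1900 = 1.387 × 8.868 ≈ 12.3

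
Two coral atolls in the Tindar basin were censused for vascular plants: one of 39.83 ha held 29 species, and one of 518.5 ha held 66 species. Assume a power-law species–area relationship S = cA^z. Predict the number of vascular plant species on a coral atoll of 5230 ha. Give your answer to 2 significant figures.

z = ln(66/29) / ln(518.5/39.83) = 0.8224 / 2.5663 = 0.3204
c = 29 / 39.83^0.3204 = 29 / 3.257 = 8.905
S₃ = 8.905 × 5230^0.3204 = 8.905 × 15.54 ≈ 138.4

140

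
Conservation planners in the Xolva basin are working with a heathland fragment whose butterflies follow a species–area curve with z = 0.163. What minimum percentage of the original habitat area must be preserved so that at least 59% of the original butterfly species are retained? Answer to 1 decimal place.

3.9%

Need (A_new/A_old)^0.163 = 0.59, so A_new/A_old = 0.59^(1/0.163) = 0.59^6.135
ln(A_new/A_old) = ln 0.59 / 0.163 = -0.5276 / 0.163 = -3.2370
A_new/A_old = e^-3.2370 ≈ 0.03928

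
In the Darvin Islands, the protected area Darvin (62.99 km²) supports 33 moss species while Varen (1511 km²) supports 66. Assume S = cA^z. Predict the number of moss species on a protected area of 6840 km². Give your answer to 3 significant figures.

z = ln(66/33) / ln(1511/62.99) = 0.6931 / 3.1776 = 0.2181
c = 33 / 62.99^0.2181 = 33 / 2.469 = 13.37
S₃ = 13.37 × 6840^0.2181 = 13.37 × 6.864 ≈ 91.75

91.7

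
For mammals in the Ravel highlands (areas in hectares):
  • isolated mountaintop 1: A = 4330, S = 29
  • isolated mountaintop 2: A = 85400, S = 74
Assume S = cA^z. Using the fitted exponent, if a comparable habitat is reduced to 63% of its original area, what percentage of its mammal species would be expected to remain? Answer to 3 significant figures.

86.5%

z = ln(74/29) / ln(85400/4330) = 0.9368 / 2.9818 = 0.3142
S_new/S_old = (A_new/A_old)^z = 0.63^0.3142 = exp(0.3142 × -0.4620) = 0.8649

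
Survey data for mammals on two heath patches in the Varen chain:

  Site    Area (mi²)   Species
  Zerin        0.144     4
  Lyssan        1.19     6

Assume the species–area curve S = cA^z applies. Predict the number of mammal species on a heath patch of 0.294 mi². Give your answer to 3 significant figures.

z = ln(6/4) / ln(1.19/0.144) = 0.4055 / 2.1119 = 0.1920
c = 4 / 0.144^0.1920 = 4 / 0.6893 = 5.803
S₃ = 5.803 × 0.294^0.1920 = 5.803 × 0.7905 ≈ 4.587

4.59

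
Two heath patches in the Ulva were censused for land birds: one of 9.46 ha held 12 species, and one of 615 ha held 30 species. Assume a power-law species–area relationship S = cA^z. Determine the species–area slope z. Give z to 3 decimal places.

Taking logs: ln S = ln c + z ln A, so z = (ln S₂ − ln S₁)/(ln A₂ − ln A₁).
z = ln(30/12) / ln(615/9.46) = ln(2.5) / ln(65.01) = 0.9163 / 4.1745 = 0.2195

0.219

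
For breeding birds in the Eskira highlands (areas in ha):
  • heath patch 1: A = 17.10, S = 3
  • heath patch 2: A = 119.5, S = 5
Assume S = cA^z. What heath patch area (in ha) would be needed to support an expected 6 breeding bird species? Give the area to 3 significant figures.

z = ln(5/3) / ln(119.5/17.1) = 0.5108 / 1.9442 = 0.2627
c = 3 / 17.1^0.2627 = 3 / 2.108 = 1.423
A = (6/1.423)^(1/0.2627) ⇒ ln A = ln(4.217)/0.2627 = 5.4772
A = e^5.4772 ≈ 239.2 ha

239 ha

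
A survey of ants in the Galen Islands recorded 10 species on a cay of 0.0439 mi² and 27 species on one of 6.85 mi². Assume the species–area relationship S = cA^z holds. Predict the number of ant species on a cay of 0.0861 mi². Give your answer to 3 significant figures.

z = ln(27/10) / ln(6.85/0.0439) = 0.9933 / 5.0501 = 0.1967
c = 10 / 0.0439^0.1967 = 10 / 0.5408 = 18.49
S₃ = 18.49 × 0.0861^0.1967 = 18.49 × 0.6174 ≈ 11.42

11.4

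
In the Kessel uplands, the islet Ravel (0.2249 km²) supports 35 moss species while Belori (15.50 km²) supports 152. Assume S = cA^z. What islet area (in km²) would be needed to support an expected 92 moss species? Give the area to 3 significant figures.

3.65 km²

z = ln(152/35) / ln(15.5/0.2249) = 1.4685 / 4.2329 = 0.3469
c = 35 / 0.2249^0.3469 = 35 / 0.5959 = 58.73
A = (92/58.73)^(1/0.3469) ⇒ ln A = ln(1.566)/0.3469 = 1.2936
A = e^1.2936 ≈ 3.646 km²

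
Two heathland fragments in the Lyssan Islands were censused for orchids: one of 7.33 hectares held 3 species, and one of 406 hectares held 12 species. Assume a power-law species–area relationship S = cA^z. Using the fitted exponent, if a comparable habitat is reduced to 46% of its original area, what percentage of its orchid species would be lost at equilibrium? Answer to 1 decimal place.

z = ln(12/3) / ln(406/7.33) = 1.3863 / 4.0144 = 0.3453
S_new/S_old = (A_new/A_old)^z = 0.46^0.3453 = exp(0.3453 × -0.7765) = 0.7648
Fraction lost = 1 − 0.7648 = 0.2352

23.5%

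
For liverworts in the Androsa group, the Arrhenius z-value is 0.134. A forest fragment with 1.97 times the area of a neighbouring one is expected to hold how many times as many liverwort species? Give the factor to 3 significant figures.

S₂/S₁ = (A₂/A₁)^z = 1.97^0.134
ln(S₂/S₁) = 0.134 × ln 1.97 = 0.134 × 0.6780 = 0.0909
S₂/S₁ = e^0.0909 ≈ 1.095

1.10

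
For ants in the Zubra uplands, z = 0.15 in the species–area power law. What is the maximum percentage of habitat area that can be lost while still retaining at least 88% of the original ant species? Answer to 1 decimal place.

57.4%

Need (A_new/A_old)^0.15 = 0.88, so A_new/A_old = 0.88^(1/0.15) = 0.88^6.667
ln(A_new/A_old) = ln 0.88 / 0.15 = -0.1278 / 0.15 = -0.8522
A_new/A_old = e^-0.8522 ≈ 0.4265
Fraction that can be lost = 1 − 0.4265 = 0.5735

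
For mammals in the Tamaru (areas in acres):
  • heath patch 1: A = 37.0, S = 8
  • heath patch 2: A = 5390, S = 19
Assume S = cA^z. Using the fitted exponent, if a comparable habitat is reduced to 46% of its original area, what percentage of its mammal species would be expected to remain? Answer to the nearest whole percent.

z = ln(19/8) / ln(5390/37) = 0.8650 / 4.9814 = 0.1736
S_new/S_old = (A_new/A_old)^z = 0.46^0.1736 = exp(0.1736 × -0.7765) = 0.8739

87%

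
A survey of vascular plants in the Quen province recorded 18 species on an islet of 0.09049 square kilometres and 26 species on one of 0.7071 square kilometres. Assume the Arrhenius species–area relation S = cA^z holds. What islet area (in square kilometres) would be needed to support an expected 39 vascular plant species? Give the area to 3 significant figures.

z = ln(26/18) / ln(0.7071/0.09049) = 0.3677 / 2.0559 = 0.1789
c = 18 / 0.09049^0.1789 = 18 / 0.6507 = 27.66
A = (39/27.66)^(1/0.1789) ⇒ ln A = ln(1.41)/0.1789 = 1.9204
A = e^1.9204 ≈ 6.823 square kilometres

6.82 square kilometres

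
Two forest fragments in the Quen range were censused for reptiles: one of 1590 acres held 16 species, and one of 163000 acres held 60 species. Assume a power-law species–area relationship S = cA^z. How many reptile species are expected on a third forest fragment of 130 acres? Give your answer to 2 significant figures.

7.8

z = ln(60/16) / ln(163000/1590) = 1.3218 / 4.6300 = 0.2855
c = 16 / 1590^0.2855 = 16 / 8.202 = 1.951
S₃ = 1.951 × 130^0.2855 = 1.951 × 4.013 ≈ 7.829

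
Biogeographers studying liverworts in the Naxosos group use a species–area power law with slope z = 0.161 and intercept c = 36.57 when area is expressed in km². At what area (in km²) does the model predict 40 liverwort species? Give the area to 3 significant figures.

40 = 36.57 × A^0.161  ⇒  A^0.161 = 40/36.57 = 1.094
ln A = ln(1.094) / 0.161 = 0.0897 / 0.161 = 0.5568
A = e^0.5568 ≈ 1.745 km²

1.75 km²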